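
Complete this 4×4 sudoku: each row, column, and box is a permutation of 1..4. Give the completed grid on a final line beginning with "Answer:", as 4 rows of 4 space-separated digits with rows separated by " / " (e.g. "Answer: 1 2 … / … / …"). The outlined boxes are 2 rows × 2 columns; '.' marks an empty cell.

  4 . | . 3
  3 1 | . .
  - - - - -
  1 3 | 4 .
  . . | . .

Step 1. [r3c4∈{2}] r3c4 is down to just 2, so r3c4=2.
Step 2. [r1c3∈{1,2}] 1 has one home in row 1: r1c3. So r1c3=1.
Step 3. [r1c2∈{2}] only 2 remains possible at r1c2. So r1c2=2.
Step 4. [r2c3∈{2}] r2c3's peers cover all but 2. So r2c3=2.
Step 5. [r4c4∈{1}] r4c4's peers cover all but 1, so r4c4=1.
Step 6. [r4c3∈{3}] r4c3 has the single candidate 3, so r4c3=3.
Step 7. [r4c2∈{4}] nothing but 4 survives at r4c2 ⇒ r4c2=4.
Step 8. [r4c1∈{2}] r4c1 is down to just 2, so r4c1=2.
Step 9. [r2c4∈{4}] r2c4 is down to just 4 ⇒ r2c4=4.

Answer: 4 2 1 3 / 3 1 2 4 / 1 3 4 2 / 2 4 3 1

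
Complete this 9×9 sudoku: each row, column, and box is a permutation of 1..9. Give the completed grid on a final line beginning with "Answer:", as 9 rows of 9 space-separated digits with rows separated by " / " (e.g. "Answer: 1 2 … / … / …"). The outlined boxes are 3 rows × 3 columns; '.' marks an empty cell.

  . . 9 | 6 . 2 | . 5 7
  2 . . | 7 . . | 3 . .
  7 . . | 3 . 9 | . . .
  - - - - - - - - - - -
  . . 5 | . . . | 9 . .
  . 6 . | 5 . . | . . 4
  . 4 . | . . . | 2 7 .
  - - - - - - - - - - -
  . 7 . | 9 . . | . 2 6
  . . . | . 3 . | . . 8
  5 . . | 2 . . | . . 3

Step 1. [r4c9∈{1}] only 1 remains possible at r4c9, so r4c9=1.
Step 2. [r5c7∈{8}] r5c7's peers cover all but 8 ⇒ r5c7=8.
Step 3. [r8c1∈{1,4,6,9}] col 1 places 6 nowhere but r8c1. So r8c1=6.
Step 4. [r4c8∈{3,6}] across box 6, 6 lands solely at r4c8, so r4c8=6.
Step 5. [r5c3∈{1,2,3,7}] r5c3 is the only open cell in col 3 admitting 7, so r5c3=7.
Step 6. [r4c2∈{2,3,8}] box 4 places 2 nowhere but r4c2 ⇒ r4c2=2.
Step 7. [r2c3∈{1,4,6,8}] in row 2, 6 fits only at r2c3, so r2c3=6.
Step 8. [r1c2∈{1,3,8}] 3 has one home in col 2: r1c2, so r1c2=3.
Step 9. [r5c5∈{1,2,9}] 2 has one home in row 5: r5c5, so r5c5=2.
Step 10. [r6c5∈{1,6,8,9}] across col 5, 9 lands solely at r6c5, so r6c5=9.
Step 11. [r9c5∈{1,4,6,7,8}] col 5 places 6 nowhere but r9c5. So r9c5=6.
Step 12. [r4c5∈{4,7,8}] in col 5, 7 fits only at r4c5, so r4c5=7.
Step 13. [r6c6∈{1,3,6,8}] across row 6, 6 lands solely at r6c6. So r6c6=6.
Step 14. [r5c8∈{3}] nothing but 3 survives at r5c8, so r5c8=3.
Step 15. [r5c6∈{1}] r5c6 has the single candidate 1, so r5c6=1.
Step 16. [r8c4∈{1,4}] 1 has one home in col 4: r8c4. So r8c4=1.
Step 17. [r6c4∈{8}] r6c4 is down to just 8. So r6c4=8.
Step 18. [r4c1∈{3,8}] row 4 places 8 nowhere but r4c1, so r4c1=8.
Step 19. [r1c5∈{1,4,8}] 8 has one home in row 1: r1c5. So r1c5=8.
Step 20. [r8c2∈{9}] only 9 remains possible at r8c2. So r8c2=9.
Step 21. [r8c8∈{4}] only 4 remains possible at r8c8, so r8c8=4.
Step 22. [r9c8∈{1,9}] r9c8 is the only open cell in row 9 admitting 9 ⇒ r9c8=9.
Step 23. [r3c7∈{1,4,6}] row 3 places 6 nowhere but r3c7 ⇒ r3c7=6.
Step 24. [r1c7∈{1,4}] across col 7, 4 lands solely at r1c7. So r1c7=4.
Step 25. [r7c1∈{1,3,4}] in col 1, 4 fits only at r7c1, so r7c1=4.
Step 26. [r7c5∈{5}] only 5 remains possible at r7c5. So r7c5=5.
Step 27. [r1c1∈{1}] only 1 remains possible at r1c1. So r1c1=1.
Step 28. [r9c2∈{1,8}] col 2 places 1 nowhere but r9c2. So r9c2=1.
Step 29. [r9c6∈{4,7,8}] row 9 places 4 nowhere but r9c6, so r9c6=4.
Step 30. [r9c3∈{8}] nothing but 8 survives at r9c3. So r9c3=8.
Step 31. [r3c2∈{5,8}] in row 3, 5 fits only at r3c2 ⇒ r3c2=5.
Step 32. [r3c8∈{1,8}] across row 3, 8 lands solely at r3c8. So r3c8=8.
Step 33. [r2c5∈{1,4}] across row 2, 4 lands solely at r2c5. So r2c5=4.
Step 34. [r9c7∈{7}] r9c7 has the single candidate 7, so r9c7=7.
Step 35. [r6c1∈{3}] only 3 remains possible at r6c1, so r6c1=3.
Step 36. [r3c5∈{1}] r3c5 is down to just 1, so r3c5=1.
Step 37. [r6c9∈{5}] r6c9's peers cover all but 5. So r6c9=5.
Step 38. [r7c6∈{8}] r7c6 is down to just 8, so r7c6=8.
Step 39. [r7c7∈{1}] nothing but 1 survives at r7c7, so r7c7=1.
Step 40. [r2c2∈{8}] r2c2 has the single candidate 8, so r2c2=8.
Step 41. [r4c4∈{4}] only 4 remains possible at r4c4. So r4c4=4.
Step 42. [r6c3∈{1}] r6c3's peers cover all but 1. So r6c3=1.
Step 43. [r8c7∈{5}] r8c7's peers cover all but 5. So r8c7=5.
Step 44. [r7c3∈{3}] r7c3 is down to just 3. So r7c3=3.
Step 45. [r2c6∈{5}] r2c6 is down to just 5, so r2c6=5.
Step 46. [r2c8∈{1}] nothing but 1 survives at r2c8 ⇒ r2c8=1.
Step 47. [r3c3∈{4}] r3c3 is down to just 4. So r3c3=4.
Step 48. [r8c6∈{7}] r8c6's peers cover all but 7 ⇒ r8c6=7.
Step 49. [r3c9∈{2}] r3c9 has the single candidate 2 ⇒ r3c9=2.
Step 50. [r2c9∈{9}] nothing but 9 survives at r2c9 ⇒ r2c9=9.
Step 51. [r4c6∈{3}] r4c6's peers cover all but 3 ⇒ r4c6=3.
Step 52. [r5c1∈{9}] r5c1 has the single candidate 9 ⇒ r5c1=9.
Step 53. [r8c3∈{2}] nothing but 2 survives at r8c3. So r8c3=2.

Answer: 1 3 9 6 8 2 4 5 7 / 2 8 6 7 4 5 3 1 9 / 7 5 4 3 1 9 6 8 2 / 8 2 5 4 7 3 9 6 1 / 9 6 7 5 2 1 8 3 4 / 3 4 1 8 9 6 2 7 5 / 4 7 3 9 5 8 1 2 6 / 6 9 2 1 3 7 5 4 8 / 5 1 8 2 6 4 7 9 3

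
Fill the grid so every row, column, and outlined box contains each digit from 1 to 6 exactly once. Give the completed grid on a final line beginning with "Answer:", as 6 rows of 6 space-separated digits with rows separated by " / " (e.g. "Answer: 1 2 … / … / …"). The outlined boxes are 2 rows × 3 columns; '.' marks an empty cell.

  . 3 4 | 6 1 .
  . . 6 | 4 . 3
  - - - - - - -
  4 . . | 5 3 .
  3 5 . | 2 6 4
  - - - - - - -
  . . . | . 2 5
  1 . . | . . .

Step 1. [r3c2∈{1,2,6}] in row 3, 6 fits only at r3c2, so r3c2=6.
Step 2. [r5c3∈{3}] r5c3's peers cover all but 3. So r5c3=3.
Step 3. [r1c1∈{2,5}] across row 1, 5 lands solely at r1c1 ⇒ r1c1=5.
Step 4. [r3c3∈{1,2}] r3c3 is the only open cell in row 3 admitting 2. So r3c3=2.
Step 5. [r6c2∈{2,4}] row 6 places 2 nowhere but r6c2. So r6c2=2.
Step 6. [r3c6∈{1}] r3c6 is down to just 1, so r3c6=1.
Step 7. [r5c4∈{1}] r5c4 has the single candidate 1 ⇒ r5c4=1.
Step 8. [r2c2∈{1}] r2c2's peers cover all but 1 ⇒ r2c2=1.
Step 9. [r5c2∈{4}] r5c2 has the single candidate 4. So r5c2=4.
Step 10. [r6c6∈{6}] nothing but 6 survives at r6c6 ⇒ r6c6=6.
Step 11. [r2c1∈{2}] r2c1 is down to just 2, so r2c1=2.
Step 12. [r2c5∈{5}] r2c5's peers cover all but 5, so r2c5=5.
Step 13. [r6c4∈{3}] nothing but 3 survives at r6c4 ⇒ r6c4=3.
Step 14. [r6c5∈{4}] r6c5's peers cover all but 4, so r6c5=4.
Step 15. [r1c6∈{2}] r1c6 has the single candidate 2 ⇒ r1c6=2.
Step 16. [r6c3∈{5}] r6c3 is down to just 5 ⇒ r6c3=5.
Step 17. [r4c3∈{1}] r4c3 is down to just 1 ⇒ r4c3=1.
Step 18. [r5c1∈{6}] r5c1 is down to just 6. So r5c1=6.

Answer: 5 3 4 6 1 2 / 2 1 6 4 5 3 / 4 6 2 5 3 1 / 3 5 1 2 6 4 / 6 4 3 1 2 5 / 1 2 5 3 4 6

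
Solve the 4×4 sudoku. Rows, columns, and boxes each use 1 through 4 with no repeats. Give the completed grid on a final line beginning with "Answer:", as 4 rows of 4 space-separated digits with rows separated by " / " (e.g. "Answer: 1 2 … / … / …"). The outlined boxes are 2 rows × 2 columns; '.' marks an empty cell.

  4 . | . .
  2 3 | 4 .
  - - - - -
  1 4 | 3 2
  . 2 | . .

Step 1. [r2c4∈{1}] r2c4 has the single candidate 1. So r2c4=1.
Step 2. [r4c3∈{1}] r4c3's peers cover all but 1. So r4c3=1.
Step 3. [r4c1∈{3}] nothing but 3 survives at r4c1. So r4c1=3.
Step 4. [r1c3∈{2}] r1c3 is down to just 2 ⇒ r1c3=2.
Step 5. [r1c2∈{1}] r1c2 has the single candidate 1. So r1c2=1.
Step 6. [r1c4∈{3}] r1c4 has the single candidate 3, so r1c4=3.
Step 7. [r4c4∈{4}] r4c4's peers cover all but 4. So r4c4=4.

Answer: 4 1 2 3 / 2 3 4 1 / 1 4 3 2 / 3 2 1 4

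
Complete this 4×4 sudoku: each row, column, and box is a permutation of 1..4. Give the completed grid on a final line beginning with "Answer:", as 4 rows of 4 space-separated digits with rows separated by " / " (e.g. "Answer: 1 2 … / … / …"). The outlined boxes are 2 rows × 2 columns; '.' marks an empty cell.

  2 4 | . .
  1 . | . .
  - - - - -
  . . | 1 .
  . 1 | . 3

Step 1. [r4c3∈{2,4}] across row 4, 2 lands solely at r4c3, so r4c3=2.
Step 2. [r3c1∈{3,4}] across col 1, 3 lands solely at r3c1 ⇒ r3c1=3.
Step 3. [r2c3∈{3,4}] col 3 places 4 nowhere but r2c3 ⇒ r2c3=4.
Step 4. [r4c1∈{4}] r4c1's peers cover all but 4. So r4c1=4.
Step 5. [r1c3∈{3}] nothing but 3 survives at r1c3. So r1c3=3.
Step 6. [r3c4∈{4}] only 4 remains possible at r3c4. So r3c4=4.
Step 7. [r3c2∈{2}] only 2 remains possible at r3c2, so r3c2=2.
Step 8. [r2c4∈{2}] only 2 remains possible at r2c4 ⇒ r2c4=2.
Step 9. [r2c2∈{3}] r2c2's peers cover all but 3. So r2c2=3.
Step 10. [r1c4∈{1}] nothing but 1 survives at r1c4 ⇒ r1c4=1.

Answer: 2 4 3 1 / 1 3 4 2 / 3 2 1 4 / 4 1 2 3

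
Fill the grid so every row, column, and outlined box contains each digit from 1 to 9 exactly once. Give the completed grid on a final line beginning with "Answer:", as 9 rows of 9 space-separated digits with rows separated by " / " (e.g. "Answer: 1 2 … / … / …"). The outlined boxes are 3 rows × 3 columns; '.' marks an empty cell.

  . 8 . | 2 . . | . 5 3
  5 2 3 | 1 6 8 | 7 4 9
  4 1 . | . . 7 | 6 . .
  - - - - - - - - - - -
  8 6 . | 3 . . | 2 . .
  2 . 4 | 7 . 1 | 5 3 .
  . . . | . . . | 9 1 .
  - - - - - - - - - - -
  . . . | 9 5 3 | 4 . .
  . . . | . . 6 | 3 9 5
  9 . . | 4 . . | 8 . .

Step 1. [r7c2∈{7}] r7c2's peers cover all but 7 ⇒ r7c2=7.
Step 2. [r4c3∈{1,5,7,9}] 1 has one home in row 4: r4c3. So r4c3=1.
Step 3. [r9c6∈{2}] r9c6 is down to just 2. So r9c6=2.
Step 4. [r5c9∈{6,8}] 6 has one home in row 5: r5c9, so r5c9=6.
Step 5. [r6c9∈{4,7,8}] r6c9 is the only open cell in box 6 admitting 8 ⇒ r6c9=8.
Step 6. [r4c6∈{4,5,9}] 5 has one home in row 4: r4c6. So r4c6=5.
Step 7. [r1c6∈{4,9}] across col 6, 9 lands solely at r1c6 ⇒ r1c6=9.
Step 8. [r7c3∈{2,6,8}] in row 7, 8 fits only at r7c3. So r7c3=8.
Step 9. [r8c5∈{1,7,8}] across row 8, 7 lands solely at r8c5. So r8c5=7.
Step 10. [r1c5∈{4}] r1c5 is down to just 4 ⇒ r1c5=4.
Step 11. [r6c1∈{3,7}] col 1 places 3 nowhere but r6c1. So r6c1=3.
Step 12. [r6c3∈{5,7}] row 6 places 7 nowhere but r6c3. So r6c3=7.
Step 13. [r4c8∈{7}] r4c8 is down to just 7, so r4c8=7.
Step 14. [r9c8∈{6}] r9c8 is down to just 6, so r9c8=6.
Step 15. [r7c1∈{1,6}] in row 7, 6 fits only at r7c1. So r7c1=6.
Step 16. [r3c9∈{2}] r3c9's peers cover all but 2. So r3c9=2.
Step 17. [r9c2∈{3,5}] row 9 places 3 nowhere but r9c2 ⇒ r9c2=3.
Step 18. [r5c2∈{9}] nothing but 9 survives at r5c2, so r5c2=9.
Step 19. [r9c9∈{1,7}] row 9 places 7 nowhere but r9c9 ⇒ r9c9=7.
Step 20. [r9c3∈{5}] r9c3 is down to just 5, so r9c3=5.
Step 21. [r4c9∈{4}] r4c9 has the single candidate 4 ⇒ r4c9=4.
Step 22. [r8c2∈{4}] r8c2 is down to just 4. So r8c2=4.
Step 23. [r6c5∈{2}] r6c5's peers cover all but 2, so r6c5=2.
Step 24. [r1c7∈{1}] r1c7's peers cover all but 1 ⇒ r1c7=1.
Step 25. [r1c3∈{6}] r1c3 has the single candidate 6. So r1c3=6.
Step 26. [r9c5∈{1}] nothing but 1 survives at r9c5. So r9c5=1.
Step 27. [r7c9∈{1}] only 1 remains possible at r7c9 ⇒ r7c9=1.
Step 28. [r3c4∈{5}] nothing but 5 survives at r3c4, so r3c4=5.
Step 29. [r7c8∈{2}] r7c8 has the single candidate 2. So r7c8=2.
Step 30. [r6c2∈{5}] nothing but 5 survives at r6c2. So r6c2=5.
Step 31. [r6c4∈{6}] nothing but 6 survives at r6c4. So r6c4=6.
Step 32. [r3c5∈{3}] nothing but 3 survives at r3c5, so r3c5=3.
Step 33. [r5c5∈{8}] r5c5 has the single candidate 8, so r5c5=8.
Step 34. [r8c4∈{8}] r8c4 has the single candidate 8, so r8c4=8.
Step 35. [r6c6∈{4}] nothing but 4 survives at r6c6 ⇒ r6c6=4.
Step 36. [r8c3∈{2}] nothing but 2 survives at r8c3 ⇒ r8c3=2.
Step 37. [r3c8∈{8}] only 8 remains possible at r3c8 ⇒ r3c8=8.
Step 38. [r3c3∈{9}] only 9 remains possible at r3c3, so r3c3=9.
Step 39. [r1c1∈{7}] r1c1 has the single candidate 7. So r1c1=7.
Step 40. [r4c5∈{9}] r4c5 is down to just 9. So r4c5=9.
Step 41. [r8c1∈{1}] r8c1 is down to just 1, so r8c1=1.

Answer: 7 8 6 2 4 9 1 5 3 / 5 2 3 1 6 8 7 4 9 / 4 1 9 5 3 7 6 8 2 / 8 6 1 3 9 5 2 7 4 / 2 9 4 7 8 1 5 3 6 / 3 5 7 6 2 4 9 1 8 / 6 7 8 9 5 3 4 2 1 / 1 4 2 8 7 6 3 9 5 / 9 3 5 4 1 2 8 6 7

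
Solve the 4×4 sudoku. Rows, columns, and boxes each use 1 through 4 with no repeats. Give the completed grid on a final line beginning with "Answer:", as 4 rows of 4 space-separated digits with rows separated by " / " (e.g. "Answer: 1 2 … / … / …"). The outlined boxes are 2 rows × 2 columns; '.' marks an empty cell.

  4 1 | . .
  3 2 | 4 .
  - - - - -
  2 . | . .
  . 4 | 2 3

Step 1. [r2c4∈{1}] r2c4 has the single candidate 1 ⇒ r2c4=1.
Step 2. [r1c3∈{3}] r1c3 has the single candidate 3. So r1c3=3.
Step 3. [r3c2∈{3}] r3c2 is down to just 3. So r3c2=3.
Step 4. [r3c3∈{1}] r3c3's peers cover all but 1, so r3c3=1.
Step 5. [r1c4∈{2}] nothing but 2 survives at r1c4, so r1c4=2.
Step 6. [r3c4∈{4}] nothing but 4 survives at r3c4 ⇒ r3c4=4.
Step 7. [r4c1∈{1}] only 1 remains possible at r4c1 ⇒ r4c1=1.

Answer: 4 1 3 2 / 3 2 4 1 / 2 3 1 4 / 1 4 2 3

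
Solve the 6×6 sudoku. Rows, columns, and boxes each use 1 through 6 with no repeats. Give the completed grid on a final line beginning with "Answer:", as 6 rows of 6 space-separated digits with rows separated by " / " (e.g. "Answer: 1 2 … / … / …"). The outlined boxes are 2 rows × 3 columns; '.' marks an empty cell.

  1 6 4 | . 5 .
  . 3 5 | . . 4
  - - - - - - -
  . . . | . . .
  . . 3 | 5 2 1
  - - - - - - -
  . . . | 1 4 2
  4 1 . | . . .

Step 1. [r3c2∈{2,4,5}] col 2 places 2 nowhere but r3c2. So r3c2=2.
Step 2. [r1c6∈{3}] r1c6 is down to just 3. So r1c6=3.
Step 3. [r3c6∈{6}] only 6 remains possible at r3c6 ⇒ r3c6=6.
Step 4. [r5c1∈{3,5,6}] 3 has one home in row 5: r5c1. So r5c1=3.
Step 5. [r3c5∈{3}] only 3 remains possible at r3c5, so r3c5=3.
Step 6. [r6c5∈{6}] r6c5 has the single candidate 6 ⇒ r6c5=6.
Step 7. [r2c1∈{2}] nothing but 2 survives at r2c1. So r2c1=2.
Step 8. [r3c4∈{4}] r3c4 is down to just 4 ⇒ r3c4=4.
Step 9. [r4c1∈{6}] r4c1's peers cover all but 6, so r4c1=6.
Step 10. [r6c6∈{5}] r6c6 has the single candidate 5, so r6c6=5.
Step 11. [r3c3∈{1}] r3c3 is down to just 1. So r3c3=1.
Step 12. [r2c4∈{6}] nothing but 6 survives at r2c4 ⇒ r2c4=6.
Step 13. [r6c4∈{3}] r6c4 is down to just 3. So r6c4=3.
Step 14. [r5c2∈{5}] r5c2 is down to just 5, so r5c2=5.
Step 15. [r5c3∈{6}] r5c3 is down to just 6. So r5c3=6.
Step 16. [r1c4∈{2}] r1c4 is down to just 2 ⇒ r1c4=2.
Step 17. [r3c1∈{5}] r3c1 has the single candidate 5. So r3c1=5.
Step 18. [r4c2∈{4}] r4c2 has the single candidate 4 ⇒ r4c2=4.
Step 19. [r6c3∈{2}] r6c3 has the single candidate 2, so r6c3=2.
Step 20. [r2c5∈{1}] nothing but 1 survives at r2c5 ⇒ r2c5=1.

Answer: 1 6 4 2 5 3 / 2 3 5 6 1 4 / 5 2 1 4 3 6 / 6 4 3 5 2 1 / 3 5 6 1 4 2 / 4 1 2 3 6 5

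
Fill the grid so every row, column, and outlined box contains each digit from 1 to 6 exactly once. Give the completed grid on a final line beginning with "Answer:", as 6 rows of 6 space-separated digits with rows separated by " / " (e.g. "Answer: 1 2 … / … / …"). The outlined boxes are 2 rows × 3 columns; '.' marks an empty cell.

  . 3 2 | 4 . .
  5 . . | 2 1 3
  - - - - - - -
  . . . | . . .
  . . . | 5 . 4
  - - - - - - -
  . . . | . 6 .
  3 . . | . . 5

Step 1. [r3c4∈{1,3,6}] col 4 places 6 nowhere but r3c4, so r3c4=6.
Step 2. [r3c6∈{1,2}] in box 4, 1 fits only at r3c6 ⇒ r3c6=1.
Step 3. [r1c1∈{1,6}] in row 1, 1 fits only at r1c1 ⇒ r1c1=1.
Step 4. [r4c1∈{2,6}] r4c1 is the only open cell in col 1 admitting 6, so r4c1=6.
Step 5. [r6c5∈{2,4}] in col 5, 4 fits only at r6c5 ⇒ r6c5=4.
Step 6. [r6c2∈{1,2,6}] 2 has one home in row 6: r6c2, so r6c2=2.
Step 7. [r5c1∈{4}] r5c1 is down to just 4. So r5c1=4.
Step 8. [r4c5∈{2,3}] row 4 places 2 nowhere but r4c5 ⇒ r4c5=2.
Step 9. [r6c3∈{1,6}] 6 has one home in row 6: r6c3 ⇒ r6c3=6.
Step 10. [r4c3∈{1,3}] row 4 places 3 nowhere but r4c3, so r4c3=3.
Step 11. [r5c3∈{1,5}] col 3 places 1 nowhere but r5c3. So r5c3=1.
Step 12. [r2c3∈{4}] r2c3 is down to just 4. So r2c3=4.
Step 13. [r5c2∈{5}] only 5 remains possible at r5c2, so r5c2=5.
Step 14. [r3c5∈{3}] r3c5 has the single candidate 3. So r3c5=3.
Step 15. [r3c2∈{4}] nothing but 4 survives at r3c2. So r3c2=4.
Step 16. [r3c1∈{2}] r3c1 is down to just 2, so r3c1=2.
Step 17. [r5c6∈{2}] only 2 remains possible at r5c6. So r5c6=2.
Step 18. [r3c3∈{5}] nothing but 5 survives at r3c3, so r3c3=5.
Step 19. [r2c2∈{6}] r2c2's peers cover all but 6, so r2c2=6.
Step 20. [r5c4∈{3}] only 3 remains possible at r5c4, so r5c4=3.
Step 21. [r1c6∈{6}] r1c6 has the single candidate 6. So r1c6=6.
Step 22. [r6c4∈{1}] r6c4's peers cover all but 1. So r6c4=1.
Step 23. [r1c5∈{5}] r1c5's peers cover all but 5, so r1c5=5.
Step 24. [r4c2∈{1}] only 1 remains possible at r4c2. So r4c2=1.

Answer: 1 3 2 4 5 6 / 5 6 4 2 1 3 / 2 4 5 6 3 1 / 6 1 3 5 2 4 / 4 5 1 3 6 2 / 3 2 6 1 4 5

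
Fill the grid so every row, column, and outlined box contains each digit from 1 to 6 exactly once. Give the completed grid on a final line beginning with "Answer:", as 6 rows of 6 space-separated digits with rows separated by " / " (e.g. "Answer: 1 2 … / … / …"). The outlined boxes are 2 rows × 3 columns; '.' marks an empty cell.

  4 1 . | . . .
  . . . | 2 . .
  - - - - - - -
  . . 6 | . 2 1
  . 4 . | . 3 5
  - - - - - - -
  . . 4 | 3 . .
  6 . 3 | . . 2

Step 1. [r6c2∈{5}] nothing but 5 survives at r6c2 ⇒ r6c2=5.
Step 2. [r2c5∈{1,4,5,6}] r2c5 is the only open cell in row 2 admitting 1, so r2c5=1.
Step 3. [r1c4∈{5,6}] r1c4 is the only open cell in col 4 admitting 5. So r1c4=5.
Step 4. [r1c5∈{6}] r1c5 is down to just 6 ⇒ r1c5=6.
Step 5. [r4c3∈{1,2}] col 3 places 1 nowhere but r4c3, so r4c3=1.
Step 6. [r3c2∈{3}] r3c2's peers cover all but 3, so r3c2=3.
Step 7. [r2c1∈{3,5}] 3 has one home in col 1: r2c1 ⇒ r2c1=3.
Step 8. [r6c5∈{4}] r6c5's peers cover all but 4, so r6c5=4.
Step 9. [r4c1∈{2}] r4c1's peers cover all but 2, so r4c1=2.
Step 10. [r2c3∈{5}] r2c3 is down to just 5. So r2c3=5.
Step 11. [r3c4∈{4}] r3c4 has the single candidate 4, so r3c4=4.
Step 12. [r5c5∈{5}] only 5 remains possible at r5c5. So r5c5=5.
Step 13. [r1c3∈{2}] r1c3's peers cover all but 2, so r1c3=2.
Step 14. [r5c2∈{2}] r5c2's peers cover all but 2. So r5c2=2.
Step 15. [r4c4∈{6}] r4c4 is down to just 6, so r4c4=6.
Step 16. [r2c2∈{6}] only 6 remains possible at r2c2 ⇒ r2c2=6.
Step 17. [r2c6∈{4}] only 4 remains possible at r2c6 ⇒ r2c6=4.
Step 18. [r1c6∈{3}] only 3 remains possible at r1c6. So r1c6=3.
Step 19. [r3c1∈{5}] only 5 remains possible at r3c1 ⇒ r3c1=5.
Step 20. [r5c1∈{1}] r5c1 has the single candidate 1, so r5c1=1.
Step 21. [r5c6∈{6}] r5c6's peers cover all but 6. So r5c6=6.
Step 22. [r6c4∈{1}] r6c4 has the single candidate 1, so r6c4=1.

Answer: 4 1 2 5 6 3 / 3 6 5 2 1 4 / 5 3 6 4 2 1 / 2 4 1 6 3 5 / 1 2 4 3 5 6 / 6 5 3 1 4 2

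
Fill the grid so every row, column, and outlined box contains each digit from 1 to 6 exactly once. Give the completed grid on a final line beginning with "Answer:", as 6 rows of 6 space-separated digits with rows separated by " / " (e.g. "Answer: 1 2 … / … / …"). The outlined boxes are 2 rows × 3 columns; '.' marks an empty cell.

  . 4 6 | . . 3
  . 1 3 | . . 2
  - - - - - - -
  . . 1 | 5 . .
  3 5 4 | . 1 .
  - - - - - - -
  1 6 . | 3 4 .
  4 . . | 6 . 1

Step 1. [r6c5∈{2,5}] box 6 places 2 nowhere but r6c5. So r6c5=2.
Step 2. [r3c1∈{2,6}] r3c1 is the only open cell in col 1 admitting 6. So r3c1=6.
Step 3. [r1c5∈{5}] r1c5's peers cover all but 5, so r1c5=5.
Step 4. [r5c3∈{2,5}] row 5 places 2 nowhere but r5c3. So r5c3=2.
Step 5. [r3c5∈{3}] only 3 remains possible at r3c5, so r3c5=3.
Step 6. [r1c4∈{1}] only 1 remains possible at r1c4 ⇒ r1c4=1.
Step 7. [r4c6∈{6}] only 6 remains possible at r4c6. So r4c6=6.
Step 8. [r6c3∈{5}] only 5 remains possible at r6c3. So r6c3=5.
Step 9. [r6c2∈{3}] only 3 remains possible at r6c2. So r6c2=3.
Step 10. [r5c6∈{5}] only 5 remains possible at r5c6 ⇒ r5c6=5.
Step 11. [r4c4∈{2}] only 2 remains possible at r4c4, so r4c4=2.
Step 12. [r3c2∈{2}] r3c2 has the single candidate 2 ⇒ r3c2=2.
Step 13. [r2c4∈{4}] only 4 remains possible at r2c4 ⇒ r2c4=4.
Step 14. [r2c5∈{6}] r2c5's peers cover all but 6, so r2c5=6.
Step 15. [r1c1∈{2}] nothing but 2 survives at r1c1 ⇒ r1c1=2.
Step 16. [r3c6∈{4}] r3c6 is down to just 4. So r3c6=4.
Step 17. [r2c1∈{5}] r2c1's peers cover all but 5, so r2c1=5.

Answer: 2 4 6 1 5 3 / 5 1 3 4 6 2 / 6 2 1 5 3 4 / 3 5 4 2 1 6 / 1 6 2 3 4 5 / 4 3 5 6 2 1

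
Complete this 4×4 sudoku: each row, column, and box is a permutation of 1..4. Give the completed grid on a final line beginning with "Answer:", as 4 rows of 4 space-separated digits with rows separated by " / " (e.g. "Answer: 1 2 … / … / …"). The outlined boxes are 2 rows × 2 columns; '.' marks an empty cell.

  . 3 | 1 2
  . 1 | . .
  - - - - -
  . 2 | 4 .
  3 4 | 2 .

Step 1. [r3c4∈{1,3}] across row 3, 3 lands solely at r3c4. So r3c4=3.
Step 2. [r2c1∈{2,4}] row 2 places 2 nowhere but r2c1 ⇒ r2c1=2.
Step 3. [r2c4∈{4}] only 4 remains possible at r2c4 ⇒ r2c4=4.
Step 4. [r4c4∈{1}] r4c4 is down to just 1. So r4c4=1.
Step 5. [r1c1∈{4}] nothing but 4 survives at r1c1, so r1c1=4.
Step 6. [r2c3∈{3}] r2c3's peers cover all but 3. So r2c3=3.
Step 7. [r3c1∈{1}] r3c1 is down to just 1, so r3c1=1.

Answer: 4 3 1 2 / 2 1 3 4 / 1 2 4 3 / 3 4 2 1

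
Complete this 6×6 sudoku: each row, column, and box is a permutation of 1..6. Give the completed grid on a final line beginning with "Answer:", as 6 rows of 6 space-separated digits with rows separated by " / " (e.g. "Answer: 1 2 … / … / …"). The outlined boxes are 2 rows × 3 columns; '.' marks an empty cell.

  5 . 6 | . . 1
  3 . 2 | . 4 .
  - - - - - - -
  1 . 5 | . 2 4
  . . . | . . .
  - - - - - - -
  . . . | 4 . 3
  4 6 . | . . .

Step 1. [r3c4∈{3,6}] in row 3, 6 fits only at r3c4 ⇒ r3c4=6.
Step 2. [r4c6∈{5}] r4c6 has the single candidate 5, so r4c6=5.
Step 3. [r5c2∈{1,2,5}] col 2 places 5 nowhere but r5c2, so r5c2=5.
Step 4. [r4c2∈{2,3,4}] in col 2, 2 fits only at r4c2 ⇒ r4c2=2.
Step 5. [r1c4∈{2,3}] across row 1, 2 lands solely at r1c4. So r1c4=2.
Step 6. [r4c4∈{1,3}] col 4 places 3 nowhere but r4c4, so r4c4=3.
Step 7. [r6c4∈{1,5}] in col 4, 1 fits only at r6c4, so r6c4=1.
Step 8. [r5c3∈{1}] r5c3's peers cover all but 1. So r5c3=1.
Step 9. [r4c1∈{6}] r4c1 has the single candidate 6 ⇒ r4c1=6.
Step 10. [r6c6∈{2}] only 2 remains possible at r6c6. So r6c6=2.
Step 11. [r4c3∈{4}] r4c3's peers cover all but 4 ⇒ r4c3=4.
Step 12. [r6c5∈{5}] r6c5 has the single candidate 5 ⇒ r6c5=5.
Step 13. [r5c5∈{6}] nothing but 6 survives at r5c5, so r5c5=6.
Step 14. [r2c4∈{5}] nothing but 5 survives at r2c4, so r2c4=5.
Step 15. [r2c2∈{1}] r2c2 is down to just 1. So r2c2=1.
Step 16. [r4c5∈{1}] r4c5 is down to just 1 ⇒ r4c5=1.
Step 17. [r1c2∈{4}] r1c2 has the single candidate 4, so r1c2=4.
Step 18. [r6c3∈{3}] nothing but 3 survives at r6c3. So r6c3=3.
Step 19. [r3c2∈{3}] r3c2's peers cover all but 3, so r3c2=3.
Step 20. [r5c1∈{2}] r5c1's peers cover all but 2, so r5c1=2.
Step 21. [r1c5∈{3}] only 3 remains possible at r1c5 ⇒ r1c5=3.
Step 22. [r2c6∈{6}] nothing but 6 survives at r2c6. So r2c6=6.

Answer: 5 4 6 2 3 1 / 3 1 2 5 4 6 / 1 3 5 6 2 4 / 6 2 4 3 1 5 / 2 5 1 4 6 3 / 4 6 3 1 5 2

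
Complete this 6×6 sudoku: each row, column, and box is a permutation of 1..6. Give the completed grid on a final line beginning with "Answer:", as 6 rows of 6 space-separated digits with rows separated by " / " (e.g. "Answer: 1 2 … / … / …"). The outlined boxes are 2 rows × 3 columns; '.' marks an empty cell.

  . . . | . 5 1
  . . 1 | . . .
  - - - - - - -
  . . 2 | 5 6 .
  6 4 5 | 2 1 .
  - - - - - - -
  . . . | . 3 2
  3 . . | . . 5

Step 1. [r2c6∈{3,4,6}] r2c6 is the only open cell in col 6 admitting 6. So r2c6=6.
Step 2. [r1c3∈{3,4,6}] r1c3 is the only open cell in col 3 admitting 3, so r1c3=3.
Step 3. [r1c4∈{4}] only 4 remains possible at r1c4. So r1c4=4.
Step 4. [r6c2∈{1,2,6}] r6c2 is the only open cell in row 6 admitting 2. So r6c2=2.
Step 5. [r2c1∈{2,4,5}] r2c1 is the only open cell in row 2 admitting 4 ⇒ r2c1=4.
Step 6. [r6c4∈{1,6}] 1 has one home in row 6: r6c4, so r6c4=1.
Step 7. [r6c3∈{4,6}] r6c3 is the only open cell in row 6 admitting 6, so r6c3=6.
Step 8. [r3c2∈{1,3}] in col 2, 3 fits only at r3c2, so r3c2=3.
Step 9. [r5c1∈{1,5}] across col 1, 5 lands solely at r5c1, so r5c1=5.
Step 10. [r1c2∈{6}] r1c2 has the single candidate 6 ⇒ r1c2=6.
Step 11. [r5c3∈{4}] only 4 remains possible at r5c3. So r5c3=4.
Step 12. [r5c4∈{6}] only 6 remains possible at r5c4, so r5c4=6.
Step 13. [r2c2∈{5}] only 5 remains possible at r2c2. So r2c2=5.
Step 14. [r1c1∈{2}] r1c1's peers cover all but 2, so r1c1=2.
Step 15. [r3c6∈{4}] only 4 remains possible at r3c6, so r3c6=4.
Step 16. [r6c5∈{4}] nothing but 4 survives at r6c5. So r6c5=4.
Step 17. [r5c2∈{1}] r5c2's peers cover all but 1, so r5c2=1.
Step 18. [r2c4∈{3}] r2c4 has the single candidate 3, so r2c4=3.
Step 19. [r4c6∈{3}] r4c6 has the single candidate 3 ⇒ r4c6=3.
Step 20. [r3c1∈{1}] nothing but 1 survives at r3c1, so r3c1=1.
Step 21. [r2c5∈{2}] r2c5's peers cover all but 2 ⇒ r2c5=2.

Answer: 2 6 3 4 5 1 / 4 5 1 3 2 6 / 1 3 2 5 6 4 / 6 4 5 2 1 3 / 5 1 4 6 3 2 / 3 2 6 1 4 5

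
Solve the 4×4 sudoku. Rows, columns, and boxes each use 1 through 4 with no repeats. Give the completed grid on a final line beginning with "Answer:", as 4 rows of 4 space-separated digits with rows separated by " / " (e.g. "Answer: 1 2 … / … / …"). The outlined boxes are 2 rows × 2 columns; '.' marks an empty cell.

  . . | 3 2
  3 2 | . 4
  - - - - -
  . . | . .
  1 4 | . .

Step 1. [r3c4∈{1,3}] col 4 places 1 nowhere but r3c4. So r3c4=1.
Step 2. [r3c3∈{2,4}] row 3 places 4 nowhere but r3c3 ⇒ r3c3=4.
Step 3. [r1c1∈{4}] nothing but 4 survives at r1c1, so r1c1=4.
Step 4. [r4c4∈{3}] only 3 remains possible at r4c4 ⇒ r4c4=3.
Step 5. [r2c3∈{1}] r2c3's peers cover all but 1, so r2c3=1.
Step 6. [r3c2∈{3}] r3c2 is down to just 3 ⇒ r3c2=3.
Step 7. [r1c2∈{1}] r1c2 is down to just 1. So r1c2=1.
Step 8. [r4c3∈{2}] only 2 remains possible at r4c3 ⇒ r4c3=2.
Step 9. [r3c1∈{2}] nothing but 2 survives at r3c1. So r3c1=2.

Answer: 4 1 3 2 / 3 2 1 4 / 2 3 4 1 / 1 4 2 3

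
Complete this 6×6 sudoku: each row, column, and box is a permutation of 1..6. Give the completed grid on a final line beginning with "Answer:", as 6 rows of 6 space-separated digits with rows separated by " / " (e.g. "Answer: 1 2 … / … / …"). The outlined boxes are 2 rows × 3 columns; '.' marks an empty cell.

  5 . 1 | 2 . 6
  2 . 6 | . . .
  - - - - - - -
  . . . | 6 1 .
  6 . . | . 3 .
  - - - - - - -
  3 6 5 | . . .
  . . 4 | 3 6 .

Step 1. [r1c5∈{4}] r1c5 has the single candidate 4 ⇒ r1c5=4.
Step 2. [r6c6∈{1,2,5}] in row 6, 5 fits only at r6c6 ⇒ r6c6=5.
Step 3. [r4c2∈{1,2,4,5}] across row 4, 1 lands solely at r4c2 ⇒ r4c2=1.
Step 4. [r3c2∈{2,3,4,5}] in row 3, 5 fits only at r3c2. So r3c2=5.
Step 5. [r2c6∈{1,3}] col 6 places 3 nowhere but r2c6. So r2c6=3.
Step 6. [r5c6∈{1,2,4}] col 6 places 1 nowhere but r5c6 ⇒ r5c6=1.
Step 7. [r4c3∈{2}] r4c3's peers cover all but 2 ⇒ r4c3=2.
Step 8. [r4c4∈{4,5}] r4c4 is the only open cell in row 4 admitting 5 ⇒ r4c4=5.
Step 9. [r3c1∈{4}] r3c1 is down to just 4, so r3c1=4.
Step 10. [r5c4∈{4}] r5c4 is down to just 4 ⇒ r5c4=4.
Step 11. [r4c6∈{4}] r4c6 is down to just 4 ⇒ r4c6=4.
Step 12. [r3c6∈{2}] r3c6's peers cover all but 2 ⇒ r3c6=2.
Step 13. [r6c2∈{2}] r6c2's peers cover all but 2, so r6c2=2.
Step 14. [r2c2∈{4}] r2c2 has the single candidate 4 ⇒ r2c2=4.
Step 15. [r2c5∈{5}] r2c5's peers cover all but 5 ⇒ r2c5=5.
Step 16. [r5c5∈{2}] r5c5's peers cover all but 2, so r5c5=2.
Step 17. [r2c4∈{1}] r2c4 is down to just 1, so r2c4=1.
Step 18. [r1c2∈{3}] only 3 remains possible at r1c2. So r1c2=3.
Step 19. [r3c3∈{3}] r3c3's peers cover all but 3, so r3c3=3.
Step 20. [r6c1∈{1}] r6c1's peers cover all but 1. So r6c1=1.

Answer: 5 3 1 2 4 6 / 2 4 6 1 5 3 / 4 5 3 6 1 2 / 6 1 2 5 3 4 / 3 6 5 4 2 1 / 1 2 4 3 6 5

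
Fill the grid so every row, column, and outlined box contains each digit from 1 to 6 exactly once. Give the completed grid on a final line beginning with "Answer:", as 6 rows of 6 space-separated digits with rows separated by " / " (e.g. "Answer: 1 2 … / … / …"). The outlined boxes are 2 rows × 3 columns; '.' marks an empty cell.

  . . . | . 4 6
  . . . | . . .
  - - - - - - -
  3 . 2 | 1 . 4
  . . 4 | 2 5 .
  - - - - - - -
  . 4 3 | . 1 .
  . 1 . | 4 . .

Step 1. [r2c6∈{1,2,3,5}] in col 6, 1 fits only at r2c6, so r2c6=1.
Step 2. [r2c5∈{2,3}] box 2 places 2 nowhere but r2c5. So r2c5=2.
Step 3. [r3c2∈{5,6}] 5 has one home in row 3: r3c2 ⇒ r3c2=5.
Step 4. [r5c4∈{5,6}] r5c4 is the only open cell in col 4 admitting 6. So r5c4=6.
Step 5. [r2c1∈{4,5,6}] row 2 places 4 nowhere but r2c1. So r2c1=4.
Step 6. [r1c2∈{2,3}] across col 2, 2 lands solely at r1c2, so r1c2=2.
Step 7. [r4c1∈{1,6}] in row 4, 1 fits only at r4c1. So r4c1=1.
Step 8. [r1c1∈{5}] r1c1 has the single candidate 5 ⇒ r1c1=5.
Step 9. [r6c1∈{2,6}] r6c1 is the only open cell in col 1 admitting 6 ⇒ r6c1=6.
Step 10. [r6c6∈{2,3,5}] r6c6 is the only open cell in row 6 admitting 2, so r6c6=2.
Step 11. [r2c2∈{3,6}] r2c2 is the only open cell in col 2 admitting 3 ⇒ r2c2=3.
Step 12. [r5c1∈{2}] only 2 remains possible at r5c1. So r5c1=2.
Step 13. [r6c3∈{5}] nothing but 5 survives at r6c3. So r6c3=5.
Step 14. [r2c4∈{5}] r2c4's peers cover all but 5 ⇒ r2c4=5.
Step 15. [r3c5∈{6}] only 6 remains possible at r3c5 ⇒ r3c5=6.
Step 16. [r1c3∈{1}] r1c3 is down to just 1, so r1c3=1.
Step 17. [r4c2∈{6}] r4c2 has the single candidate 6. So r4c2=6.
Step 18. [r2c3∈{6}] only 6 remains possible at r2c3 ⇒ r2c3=6.
Step 19. [r4c6∈{3}] only 3 remains possible at r4c6 ⇒ r4c6=3.
Step 20. [r1c4∈{3}] r1c4 is down to just 3, so r1c4=3.
Step 21. [r5c6∈{5}] r5c6's peers cover all but 5, so r5c6=5.
Step 22. [r6c5∈{3}] nothing but 3 survives at r6c5 ⇒ r6c5=3.

Answer: 5 2 1 3 4 6 / 4 3 6 5 2 1 / 3 5 2 1 6 4 / 1 6 4 2 5 3 / 2 4 3 6 1 5 / 6 1 5 4 3 2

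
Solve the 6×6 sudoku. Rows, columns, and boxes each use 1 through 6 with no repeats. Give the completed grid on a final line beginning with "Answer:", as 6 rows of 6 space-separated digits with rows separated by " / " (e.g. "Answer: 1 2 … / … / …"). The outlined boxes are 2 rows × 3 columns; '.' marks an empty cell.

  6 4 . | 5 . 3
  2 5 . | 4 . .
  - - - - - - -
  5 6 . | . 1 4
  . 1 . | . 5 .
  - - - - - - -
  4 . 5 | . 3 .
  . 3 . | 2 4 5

Step 1. [r2c6∈{1,6}] across box 2, 1 lands solely at r2c6 ⇒ r2c6=1.
Step 2. [r4c1∈{3}] only 3 remains possible at r4c1, so r4c1=3.
Step 3. [r5c6∈{6}] r5c6 is down to just 6. So r5c6=6.
Step 4. [r4c3∈{2,4}] row 4 places 4 nowhere but r4c3, so r4c3=4.
Step 5. [r1c3∈{1}] r1c3's peers cover all but 1. So r1c3=1.
Step 6. [r2c5∈{6}] nothing but 6 survives at r2c5 ⇒ r2c5=6.
Step 7. [r4c6∈{2}] r4c6 is down to just 2, so r4c6=2.
Step 8. [r6c3∈{6}] nothing but 6 survives at r6c3. So r6c3=6.
Step 9. [r5c2∈{2}] nothing but 2 survives at r5c2, so r5c2=2.
Step 10. [r5c4∈{1}] nothing but 1 survives at r5c4 ⇒ r5c4=1.
Step 11. [r6c1∈{1}] r6c1 has the single candidate 1. So r6c1=1.
Step 12. [r1c5∈{2}] r1c5 has the single candidate 2 ⇒ r1c5=2.
Step 13. [r2c3∈{3}] r2c3 has the single candidate 3. So r2c3=3.
Step 14. [r3c3∈{2}] r3c3 is down to just 2 ⇒ r3c3=2.
Step 15. [r4c4∈{6}] nothing but 6 survives at r4c4. So r4c4=6.
Step 16. [r3c4∈{3}] r3c4 is down to just 3 ⇒ r3c4=3.

Answer: 6 4 1 5 2 3 / 2 5 3 4 6 1 / 5 6 2 3 1 4 / 3 1 4 6 5 2 / 4 2 5 1 3 6 / 1 3 6 2 4 5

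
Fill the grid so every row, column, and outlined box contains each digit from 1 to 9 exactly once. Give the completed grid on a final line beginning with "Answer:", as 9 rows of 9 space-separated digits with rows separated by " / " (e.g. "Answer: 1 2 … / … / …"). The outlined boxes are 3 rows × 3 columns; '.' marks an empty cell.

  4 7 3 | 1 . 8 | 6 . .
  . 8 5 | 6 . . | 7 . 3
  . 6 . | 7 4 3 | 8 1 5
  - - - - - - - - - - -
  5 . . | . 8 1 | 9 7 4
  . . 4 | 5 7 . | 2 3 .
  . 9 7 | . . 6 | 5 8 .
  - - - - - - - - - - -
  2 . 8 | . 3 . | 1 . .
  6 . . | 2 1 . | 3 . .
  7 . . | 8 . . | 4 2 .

Step 1. [r7c4∈{4,9}] across col 4, 9 lands solely at r7c4, so r7c4=9.
Step 2. [r9c6∈{5}] only 5 remains possible at r9c6. So r9c6=5.
Step 3. [r1c8∈{9}] r1c8 is down to just 9, so r1c8=9.
Step 4. [r5c2∈{1}] r5c2 has the single candidate 1, so r5c2=1.
Step 5. [r2c6∈{2,9}] in col 6, 2 fits only at r2c6 ⇒ r2c6=2.
Step 6. [r7c8∈{5,6}] 6 has one home in col 8: r7c8 ⇒ r7c8=6.
Step 7. [r8c3∈{9}] r8c3 is down to just 9. So r8c3=9.
Step 8. [r4c2∈{2,3}] col 2 places 2 nowhere but r4c2, so r4c2=2.
Step 9. [r7c2∈{4,5}] in row 7, 5 fits only at r7c2, so r7c2=5.
Step 10. [r7c9∈{7}] r7c9 is down to just 7. So r7c9=7.
Step 11. [r6c1∈{3}] nothing but 3 survives at r6c1. So r6c1=3.
Step 12. [r8c6∈{4,7}] in row 8, 7 fits only at r8c6. So r8c6=7.
Step 13. [r2c1∈{1,9}] 1 has one home in row 2: r2c1. So r2c1=1.
Step 14. [r4c4∈{3}] nothing but 3 survives at r4c4, so r4c4=3.
Step 15. [r9c3∈{1}] only 1 remains possible at r9c3, so r9c3=1.
Step 16. [r9c9∈{9}] r9c9 is down to just 9 ⇒ r9c9=9.
Step 17. [r5c9∈{6}] only 6 remains possible at r5c9, so r5c9=6.
Step 18. [r3c1∈{9}] r3c1 has the single candidate 9, so r3c1=9.
Step 19. [r1c5∈{5}] nothing but 5 survives at r1c5 ⇒ r1c5=5.
Step 20. [r9c2∈{3}] only 3 remains possible at r9c2, so r9c2=3.
Step 21. [r6c5∈{2}] r6c5 has the single candidate 2, so r6c5=2.
Step 22. [r8c8∈{5}] r8c8 is down to just 5, so r8c8=5.
Step 23. [r3c3∈{2}] nothing but 2 survives at r3c3 ⇒ r3c3=2.
Step 24. [r6c9∈{1}] only 1 remains possible at r6c9 ⇒ r6c9=1.
Step 25. [r2c8∈{4}] r2c8's peers cover all but 4 ⇒ r2c8=4.
Step 26. [r1c9∈{2}] r1c9 is down to just 2 ⇒ r1c9=2.
Step 27. [r5c6∈{9}] r5c6's peers cover all but 9. So r5c6=9.
Step 28. [r5c1∈{8}] nothing but 8 survives at r5c1. So r5c1=8.
Step 29. [r8c2∈{4}] nothing but 4 survives at r8c2, so r8c2=4.
Step 30. [r8c9∈{8}] only 8 remains possible at r8c9 ⇒ r8c9=8.
Step 31. [r7c6∈{4}] r7c6's peers cover all but 4 ⇒ r7c6=4.
Step 32. [r2c5∈{9}] r2c5's peers cover all but 9, so r2c5=9.
Step 33. [r9c5∈{6}] nothing but 6 survives at r9c5, so r9c5=6.
Step 34. [r6c4∈{4}] r6c4 has the single candidate 4 ⇒ r6c4=4.
Step 35. [r4c3∈{6}] nothing but 6 survives at r4c3. So r4c3=6.

Answer: 4 7 3 1 5 8 6 9 2 / 1 8 5 6 9 2 7 4 3 / 9 6 2 7 4 3 8 1 5 / 5 2 6 3 8 1 9 7 4 / 8 1 4 5 7 9 2 3 6 / 3 9 7 4 2 6 5 8 1 / 2 5 8 9 3 4 1 6 7 / 6 4 9 2 1 7 3 5 8 / 7 3 1 8 6 5 4 2 9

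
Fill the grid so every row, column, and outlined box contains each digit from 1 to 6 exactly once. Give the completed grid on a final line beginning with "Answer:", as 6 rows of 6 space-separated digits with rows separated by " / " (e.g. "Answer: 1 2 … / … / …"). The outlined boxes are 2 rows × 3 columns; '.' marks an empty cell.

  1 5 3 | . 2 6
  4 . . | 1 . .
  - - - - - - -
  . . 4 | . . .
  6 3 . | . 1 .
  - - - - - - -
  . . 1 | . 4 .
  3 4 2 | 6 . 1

Step 1. [r6c5∈{5}] nothing but 5 survives at r6c5 ⇒ r6c5=5.
Step 2. [r3c1∈{2,5}] across col 1, 2 lands solely at r3c1 ⇒ r3c1=2.
Step 3. [r2c6∈{3,5}] row 2 places 5 nowhere but r2c6, so r2c6=5.
Step 4. [r3c6∈{3}] nothing but 3 survives at r3c6 ⇒ r3c6=3.
Step 5. [r4c6∈{2,4}] 4 has one home in col 6: r4c6. So r4c6=4.
Step 6. [r4c4∈{2,5}] row 4 places 2 nowhere but r4c4, so r4c4=2.
Step 7. [r2c3∈{6}] nothing but 6 survives at r2c3, so r2c3=6.
Step 8. [r3c4∈{5}] r3c4 has the single candidate 5. So r3c4=5.
Step 9. [r3c5∈{6}] only 6 remains possible at r3c5, so r3c5=6.
Step 10. [r4c3∈{5}] only 5 remains possible at r4c3. So r4c3=5.
Step 11. [r5c1∈{5}] r5c1 is down to just 5, so r5c1=5.
Step 12. [r2c5∈{3}] only 3 remains possible at r2c5, so r2c5=3.
Step 13. [r1c4∈{4}] r1c4's peers cover all but 4. So r1c4=4.
Step 14. [r5c2∈{6}] r5c2's peers cover all but 6 ⇒ r5c2=6.
Step 15. [r5c4∈{3}] r5c4 is down to just 3, so r5c4=3.
Step 16. [r2c2∈{2}] r2c2 has the single candidate 2, so r2c2=2.
Step 17. [r5c6∈{2}] r5c6 has the single candidate 2, so r5c6=2.
Step 18. [r3c2∈{1}] r3c2 is down to just 1, so r3c2=1.

Answer: 1 5 3 4 2 6 / 4 2 6 1 3 5 / 2 1 4 5 6 3 / 6 3 5 2 1 4 / 5 6 1 3 4 2 / 3 4 2 6 5 1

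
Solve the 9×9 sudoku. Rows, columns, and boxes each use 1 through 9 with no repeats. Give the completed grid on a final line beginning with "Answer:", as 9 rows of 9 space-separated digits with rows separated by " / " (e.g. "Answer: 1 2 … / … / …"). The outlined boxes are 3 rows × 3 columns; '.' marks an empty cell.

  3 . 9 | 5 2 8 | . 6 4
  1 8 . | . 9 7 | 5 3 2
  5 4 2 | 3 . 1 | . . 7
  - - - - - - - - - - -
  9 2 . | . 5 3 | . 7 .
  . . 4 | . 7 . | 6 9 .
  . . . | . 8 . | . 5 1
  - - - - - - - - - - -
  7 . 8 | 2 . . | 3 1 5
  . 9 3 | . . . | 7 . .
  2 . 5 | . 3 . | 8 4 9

Step 1. [r9c6∈{6}] only 6 remains possible at r9c6. So r9c6=6.
Step 2. [r6c1∈{6}] r6c1's peers cover all but 6 ⇒ r6c1=6.
Step 3. [r2c4∈{4,6}] in row 2, 4 fits only at r2c4. So r2c4=4.
Step 4. [r6c6∈{2,4,9}] r6c6 is the only open cell in box 5 admitting 4, so r6c6=4.
Step 5. [r5c4∈{1}] r5c4 has the single candidate 1 ⇒ r5c4=1.
Step 6. [r6c2∈{3,7}] r6c2 is the only open cell in row 6 admitting 3, so r6c2=3.
Step 7. [r7c5∈{4}] only 4 remains possible at r7c5 ⇒ r7c5=4.
Step 8. [r5c9∈{3,8}] r5c9 is the only open cell in row 5 admitting 3, so r5c9=3.
Step 9. [r4c9∈{8}] r4c9's peers cover all but 8, so r4c9=8.
Step 10. [r7c2∈{6}] r7c2's peers cover all but 6 ⇒ r7c2=6.
Step 11. [r4c7∈{4}] only 4 remains possible at r4c7, so r4c7=4.
Step 12. [r8c5∈{1}] only 1 remains possible at r8c5 ⇒ r8c5=1.
Step 13. [r4c4∈{6}] r4c4's peers cover all but 6 ⇒ r4c4=6.
Step 14. [r8c4∈{8}] r8c4 is down to just 8, so r8c4=8.
Step 15. [r5c2∈{5}] r5c2 is down to just 5 ⇒ r5c2=5.
Step 16. [r3c5∈{6}] r3c5 has the single candidate 6, so r3c5=6.
Step 17. [r8c6∈{5}] only 5 remains possible at r8c6 ⇒ r8c6=5.
Step 18. [r4c3∈{1}] r4c3 is down to just 1 ⇒ r4c3=1.
Step 19. [r3c8∈{8}] r3c8 has the single candidate 8, so r3c8=8.
Step 20. [r9c2∈{1}] r9c2's peers cover all but 1 ⇒ r9c2=1.
Step 21. [r1c7∈{1}] r1c7 is down to just 1 ⇒ r1c7=1.
Step 22. [r6c7∈{2}] nothing but 2 survives at r6c7. So r6c7=2.
Step 23. [r5c6∈{2}] nothing but 2 survives at r5c6, so r5c6=2.
Step 24. [r7c6∈{9}] r7c6 has the single candidate 9. So r7c6=9.
Step 25. [r8c1∈{4}] nothing but 4 survives at r8c1 ⇒ r8c1=4.
Step 26. [r3c7∈{9}] r3c7 has the single candidate 9 ⇒ r3c7=9.
Step 27. [r6c4∈{9}] only 9 remains possible at r6c4 ⇒ r6c4=9.
Step 28. [r5c1∈{8}] only 8 remains possible at r5c1 ⇒ r5c1=8.
Step 29. [r2c3∈{6}] r2c3 is down to just 6 ⇒ r2c3=6.
Step 30. [r8c8∈{2}] r8c8 has the single candidate 2 ⇒ r8c8=2.
Step 31. [r9c4∈{7}] r9c4's peers cover all but 7, so r9c4=7.
Step 32. [r8c9∈{6}] nothing but 6 survives at r8c9. So r8c9=6.
Step 33. [r1c2∈{7}] r1c2 has the single candidate 7. So r1c2=7.
Step 34. [r6c3∈{7}] r6c3 has the single candidate 7. So r6c3=7.

Answer: 3 7 9 5 2 8 1 6 4 / 1 8 6 4 9 7 5 3 2 / 5 4 2 3 6 1 9 8 7 / 9 2 1 6 5 3 4 7 8 / 8 5 4 1 7 2 6 9 3 / 6 3 7 9 8 4 2 5 1 / 7 6 8 2 4 9 3 1 5 / 4 9 3 8 1 5 7 2 6 / 2 1 5 7 3 6 8 4 9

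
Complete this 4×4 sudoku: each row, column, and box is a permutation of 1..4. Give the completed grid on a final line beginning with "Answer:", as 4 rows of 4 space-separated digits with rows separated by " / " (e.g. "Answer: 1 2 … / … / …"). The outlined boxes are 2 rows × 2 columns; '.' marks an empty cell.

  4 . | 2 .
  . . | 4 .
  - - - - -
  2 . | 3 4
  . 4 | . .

Step 1. [r3c2∈{1}] only 1 remains possible at r3c2 ⇒ r3c2=1.
Step 2. [r1c4∈{1,3}] 1 has one home in row 1: r1c4. So r1c4=1.
Step 3. [r1c2∈{3}] r1c2 has the single candidate 3. So r1c2=3.
Step 4. [r4c3∈{1}] r4c3 is down to just 1. So r4c3=1.
Step 5. [r4c4∈{2}] only 2 remains possible at r4c4. So r4c4=2.
Step 6. [r2c2∈{2}] r2c2's peers cover all but 2. So r2c2=2.
Step 7. [r4c1∈{3}] r4c1 has the single candidate 3, so r4c1=3.
Step 8. [r2c1∈{1}] only 1 remains possible at r2c1, so r2c1=1.
Step 9. [r2c4∈{3}] r2c4 has the single candidate 3, so r2c4=3.

Answer: 4 3 2 1 / 1 2 4 3 / 2 1 3 4 / 3 4 1 2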